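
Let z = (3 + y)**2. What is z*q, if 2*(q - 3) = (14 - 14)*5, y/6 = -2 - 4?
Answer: 3267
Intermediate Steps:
y = -36 (y = 6*(-2 - 4) = 6*(-6) = -36)
q = 3 (q = 3 + ((14 - 14)*5)/2 = 3 + (0*5)/2 = 3 + (1/2)*0 = 3 + 0 = 3)
z = 1089 (z = (3 - 36)**2 = (-33)**2 = 1089)
z*q = 1089*3 = 3267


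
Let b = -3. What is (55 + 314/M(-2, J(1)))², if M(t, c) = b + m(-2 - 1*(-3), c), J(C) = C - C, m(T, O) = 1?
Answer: 10404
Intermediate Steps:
J(C) = 0
M(t, c) = -2 (M(t, c) = -3 + 1 = -2)
(55 + 314/M(-2, J(1)))² = (55 + 314/(-2))² = (55 + 314*(-½))² = (55 - 157)² = (-102)² = 10404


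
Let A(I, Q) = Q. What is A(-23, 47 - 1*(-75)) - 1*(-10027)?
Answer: 10149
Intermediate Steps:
A(-23, 47 - 1*(-75)) - 1*(-10027) = (47 - 1*(-75)) - 1*(-10027) = (47 + 75) + 10027 = 122 + 10027 = 10149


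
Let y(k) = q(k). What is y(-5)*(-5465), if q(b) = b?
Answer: 27325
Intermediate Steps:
y(k) = k
y(-5)*(-5465) = -5*(-5465) = 27325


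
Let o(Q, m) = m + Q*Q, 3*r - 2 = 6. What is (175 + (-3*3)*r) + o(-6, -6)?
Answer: 181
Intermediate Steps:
r = 8/3 (r = ⅔ + (⅓)*6 = ⅔ + 2 = 8/3 ≈ 2.6667)
o(Q, m) = m + Q²
(175 + (-3*3)*r) + o(-6, -6) = (175 - 3*3*(8/3)) + (-6 + (-6)²) = (175 - 9*8/3) + (-6 + 36) = (175 - 24) + 30 = 151 + 30 = 181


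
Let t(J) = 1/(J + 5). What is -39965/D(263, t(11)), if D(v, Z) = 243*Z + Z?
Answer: -159860/61 ≈ -2620.7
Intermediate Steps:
t(J) = 1/(5 + J)
D(v, Z) = 244*Z
-39965/D(263, t(11)) = -39965/(244/(5 + 11)) = -39965/(244/16) = -39965/(244*(1/16)) = -39965/61/4 = -39965*4/61 = -159860/61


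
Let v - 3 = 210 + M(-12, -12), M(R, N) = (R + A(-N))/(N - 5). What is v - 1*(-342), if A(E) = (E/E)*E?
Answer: 555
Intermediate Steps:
A(E) = E (A(E) = 1*E = E)
M(R, N) = (R - N)/(-5 + N) (M(R, N) = (R - N)/(N - 5) = (R - N)/(-5 + N))
v = 213 (v = 3 + (210 + (-12 - 1*(-12))/(-5 - 12)) = 3 + (210 + (-12 + 12)/(-17)) = 3 + (210 - 1/17*0) = 3 + (210 + 0) = 3 + 210 = 213)
v - 1*(-342) = 213 - 1*(-342) = 213 + 342 = 555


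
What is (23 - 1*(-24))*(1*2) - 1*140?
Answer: -46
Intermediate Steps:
(23 - 1*(-24))*(1*2) - 1*140 = (23 + 24)*2 - 140 = 47*2 - 140 = 94 - 140 = -46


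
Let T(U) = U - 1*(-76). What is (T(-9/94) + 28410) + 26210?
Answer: 5141415/94 ≈ 54696.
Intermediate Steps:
T(U) = 76 + U (T(U) = U + 76 = 76 + U)
(T(-9/94) + 28410) + 26210 = ((76 - 9/94) + 28410) + 26210 = (7135/94 + 28410) + 26210 = 2677675/94 + 26210 = 5141415/94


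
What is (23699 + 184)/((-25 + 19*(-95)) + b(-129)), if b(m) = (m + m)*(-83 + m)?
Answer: 7961/17622 ≈ 0.45177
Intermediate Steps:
b(m) = 2*m*(-83 + m) (b(m) = (2*m)*(-83 + m) = 2*m*(-83 + m))
(23699 + 184)/((-25 + 19*(-95)) + b(-129)) = (23699 + 184)/((-25 + 19*(-95)) + 2*(-129)*(-83 - 129)) = 23883/((-25 - 1805) + 2*(-129)*(-212)) = 23883/(-1830 + 54696) = 23883/52866 = 23883*(1/52866) = 7961/17622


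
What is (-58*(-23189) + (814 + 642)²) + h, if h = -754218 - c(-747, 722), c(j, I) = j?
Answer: 2711427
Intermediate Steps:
h = -753471 (h = -754218 - 1*(-747) = -754218 + 747 = -753471)
(-58*(-23189) + (814 + 642)²) + h = (-58*(-23189) + (814 + 642)²) - 753471 = (1344962 + 1456²) - 753471 = (1344962 + 2119936) - 753471 = 3464898 - 753471 = 2711427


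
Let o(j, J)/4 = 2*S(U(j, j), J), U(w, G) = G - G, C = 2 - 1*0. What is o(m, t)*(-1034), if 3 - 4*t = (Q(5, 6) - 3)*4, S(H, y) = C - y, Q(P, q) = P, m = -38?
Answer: -26884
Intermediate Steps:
C = 2 (C = 2 + 0 = 2)
U(w, G) = 0
S(H, y) = 2 - y
t = -5/4 (t = 3/4 - (5 - 3)*4/4 = 3/4 - 4/2 = 3/4 - 1/4*8 = 3/4 - 2 = -5/4 ≈ -1.2500)
o(j, J) = 16 - 8*J (o(j, J) = 4*(2*(2 - J)) = 4*(4 - 2*J) = 16 - 8*J)
o(m, t)*(-1034) = (16 - 8*(-5/4))*(-1034) = (16 + 10)*(-1034) = 26*(-1034) = -26884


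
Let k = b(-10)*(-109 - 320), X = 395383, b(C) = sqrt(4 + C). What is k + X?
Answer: 395383 - 429*I*sqrt(6) ≈ 3.9538e+5 - 1050.8*I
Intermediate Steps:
k = -429*I*sqrt(6) (k = sqrt(4 - 10)*(-109 - 320) = sqrt(-6)*(-429) = (I*sqrt(6))*(-429) = -429*I*sqrt(6) ≈ -1050.8*I)
k + X = -429*I*sqrt(6) + 395383 = 395383 - 429*I*sqrt(6)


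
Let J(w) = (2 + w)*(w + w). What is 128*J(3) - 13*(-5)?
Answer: 3905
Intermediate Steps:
J(w) = 2*w*(2 + w) (J(w) = (2 + w)*(2*w) = 2*w*(2 + w))
128*J(3) - 13*(-5) = 128*(2*3*(2 + 3)) - 13*(-5) = 128*(2*3*5) + 65 = 128*30 + 65 = 3840 + 65 = 3905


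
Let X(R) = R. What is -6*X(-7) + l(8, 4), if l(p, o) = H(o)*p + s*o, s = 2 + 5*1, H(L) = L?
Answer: 102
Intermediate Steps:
s = 7 (s = 2 + 5 = 7)
l(p, o) = 7*o + o*p (l(p, o) = o*p + 7*o = 7*o + o*p)
-6*X(-7) + l(8, 4) = -6*(-7) + 4*(7 + 8) = 42 + 4*15 = 42 + 60 = 102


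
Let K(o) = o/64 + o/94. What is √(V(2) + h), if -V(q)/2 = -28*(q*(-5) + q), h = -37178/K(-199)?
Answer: 8*√25740291999/15721 ≈ 81.643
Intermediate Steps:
K(o) = 79*o/3008 (K(o) = o*(1/64) + o*(1/94) = o/64 + o/94 = 79*o/3008)
h = 111831424/15721 (h = -37178/((79/3008)*(-199)) = -37178/(-15721/3008) = -37178*(-3008/15721) = 111831424/15721 ≈ 7113.5)
V(q) = -224*q (V(q) = -(-56)*(q*(-5) + q) = -(-56)*(-5*q + q) = -(-56)*(-4*q) = -224*q)
√(V(2) + h) = √(-224*2 + 111831424/15721) = √(-448 + 111831424/15721) = √(104788416/15721) = 8*√25740291999/15721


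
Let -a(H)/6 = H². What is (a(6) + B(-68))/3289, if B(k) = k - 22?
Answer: -306/3289 ≈ -0.093037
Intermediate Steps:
B(k) = -22 + k
a(H) = -6*H²
(a(6) + B(-68))/3289 = (-6*6² + (-22 - 68))/3289 = (-6*36 - 90)*(1/3289) = (-216 - 90)*(1/3289) = -306*1/3289 = -306/3289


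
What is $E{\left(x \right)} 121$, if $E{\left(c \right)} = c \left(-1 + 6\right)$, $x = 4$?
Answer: $2420$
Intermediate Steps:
$E{\left(c \right)} = 5 c$ ($E{\left(c \right)} = c 5 = 5 c$)
$E{\left(x \right)} 121 = 5 \cdot 4 \cdot 121 = 20 \cdot 121 = 2420$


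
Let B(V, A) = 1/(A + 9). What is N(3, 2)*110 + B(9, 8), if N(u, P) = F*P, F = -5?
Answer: -18699/17 ≈ -1099.9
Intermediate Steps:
B(V, A) = 1/(9 + A)
N(u, P) = -5*P
N(3, 2)*110 + B(9, 8) = -5*2*110 + 1/(9 + 8) = -10*110 + 1/17 = -1100 + 1/17 = -18699/17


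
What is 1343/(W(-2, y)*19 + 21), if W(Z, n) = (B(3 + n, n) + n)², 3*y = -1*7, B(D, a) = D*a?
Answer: 108783/24976 ≈ 4.3555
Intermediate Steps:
y = -7/3 (y = (-1*7)/3 = (⅓)*(-7) = -7/3 ≈ -2.3333)
W(Z, n) = (n + n*(3 + n))² (W(Z, n) = ((3 + n)*n + n)² = (n*(3 + n) + n)² = (n + n*(3 + n))²)
1343/(W(-2, y)*19 + 21) = 1343/(((-7/3)²*(4 - 7/3)²)*19 + 21) = 1343/((49*(5/3)²/9)*19 + 21) = 1343/(((49/9)*(25/9))*19 + 21) = 1343/((1225/81)*19 + 21) = 1343/(23275/81 + 21) = 1343/(24976/81) = 1343*(81/24976) = 108783/24976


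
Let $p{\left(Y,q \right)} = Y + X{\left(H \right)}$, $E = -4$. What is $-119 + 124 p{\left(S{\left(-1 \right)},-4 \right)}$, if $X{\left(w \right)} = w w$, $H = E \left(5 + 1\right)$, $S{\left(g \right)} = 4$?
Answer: $71801$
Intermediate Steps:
$H = -24$ ($H = - 4 \left(5 + 1\right) = \left(-4\right) 6 = -24$)
$X{\left(w \right)} = w^{2}$
$p{\left(Y,q \right)} = 576 + Y$ ($p{\left(Y,q \right)} = Y + \left(-24\right)^{2} = Y + 576 = 576 + Y$)
$-119 + 124 p{\left(S{\left(-1 \right)},-4 \right)} = -119 + 124 \left(576 + 4\right) = -119 + 124 \cdot 580 = -119 + 71920 = 71801$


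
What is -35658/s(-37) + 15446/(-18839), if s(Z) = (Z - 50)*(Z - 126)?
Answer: -296933596/89051953 ≈ -3.3344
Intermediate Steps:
s(Z) = (-126 + Z)*(-50 + Z) (s(Z) = (-50 + Z)*(-126 + Z) = (-126 + Z)*(-50 + Z))
-35658/s(-37) + 15446/(-18839) = -35658/(6300 + (-37)**2 - 176*(-37)) + 15446/(-18839) = -35658/(6300 + 1369 + 6512) + 15446*(-1/18839) = -35658/14181 - 15446/18839 = -35658*1/14181 - 15446/18839 = -11886/4727 - 15446/18839 = -296933596/89051953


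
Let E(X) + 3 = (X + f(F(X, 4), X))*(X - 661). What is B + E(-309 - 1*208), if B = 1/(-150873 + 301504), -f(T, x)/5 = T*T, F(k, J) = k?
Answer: 237234972868024/150631 ≈ 1.5749e+9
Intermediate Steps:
f(T, x) = -5*T**2 (f(T, x) = -5*T*T = -5*T**2)
E(X) = -3 + (-661 + X)*(X - 5*X**2) (E(X) = -3 + (X - 5*X**2)*(X - 661) = -3 + (X - 5*X**2)*(-661 + X) = -3 + (-661 + X)*(X - 5*X**2))
B = 1/150631 ≈ 6.6387e-6
B + E(-309 - 1*208) = 1/150631 + (-3 - 661*(-309 - 1*208) - 5*(-309 - 1*208)**3 + 3306*(-309 - 1*208)**2) = 1/150631 + (-3 - 661*(-309 - 208) - 5*(-309 - 208)**3 + 3306*(-309 - 208)**2) = 1/150631 + (-3 - 661*(-517) - 5*(-517)**3 + 3306*(-517)**2) = 1/150631 + (-3 + 341737 - 5*(-138188413) + 3306*267289) = 1/150631 + (-3 + 341737 + 690942065 + 883657434) = 1/150631 + 1574941233 = 237234972868024/150631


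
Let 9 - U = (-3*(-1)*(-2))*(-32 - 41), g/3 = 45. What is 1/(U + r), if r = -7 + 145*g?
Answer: 1/19139 ≈ 5.2249e-5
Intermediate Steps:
g = 135 (g = 3*45 = 135)
U = -429 (U = 9 - -3*(-1)*(-2)*(-32 - 41) = 9 - 3*(-2)*(-73) = 9 - (-6)*(-73) = 9 - 1*438 = 9 - 438 = -429)
r = 19568 (r = -7 + 145*135 = -7 + 19575 = 19568)
1/(U + r) = 1/(-429 + 19568) = 1/19139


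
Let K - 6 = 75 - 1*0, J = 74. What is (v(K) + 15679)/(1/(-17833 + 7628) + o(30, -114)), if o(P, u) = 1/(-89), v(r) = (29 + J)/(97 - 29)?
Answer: -968438937375/699992 ≈ -1.3835e+6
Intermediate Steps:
K = 81 (K = 6 + (75 - 1*0) = 6 + (75 + 0) = 6 + 75 = 81)
v(r) = 103/68 (v(r) = (29 + 74)/(97 - 29) = 103/68)
o(P, u) = -1/89
(v(K) + 15679)/(1/(-17833 + 7628) + o(30, -114)) = (103/68 + 15679)/(1/(-17833 + 7628) - 1/89) = 1066275/(68*(1/(-10205) - 1/89)) = 1066275/(68*(-1/10205 - 1/89)) = 1066275/(68*(-10294/908245)) = (1066275/68)*(-908245/10294) = -968438937375/699992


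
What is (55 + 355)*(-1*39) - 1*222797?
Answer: -238787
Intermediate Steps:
(55 + 355)*(-1*39) - 1*222797 = 410*(-39) - 222797 = -15990 - 222797 = -238787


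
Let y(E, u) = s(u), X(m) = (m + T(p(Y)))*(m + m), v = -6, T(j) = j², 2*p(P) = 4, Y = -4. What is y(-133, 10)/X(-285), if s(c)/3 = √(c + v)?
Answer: 1/26695 ≈ 3.7460e-5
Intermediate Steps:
p(P) = 2 (p(P) = (½)*4 = 2)
s(c) = 3*√(-6 + c) (s(c) = 3*√(c - 6) = 3*√(-6 + c))
X(m) = 2*m*(4 + m) (X(m) = (m + 2²)*(m + m) = (m + 4)*(2*m) = (4 + m)*(2*m) = 2*m*(4 + m))
y(E, u) = 3*√(-6 + u)
y(-133, 10)/X(-285) = (3*√(-6 + 10))/((2*(-285)*(4 - 285))) = (3*√4)/((2*(-285)*(-281))) = (3*2)/160170 = 6*(1/160170) = 1/26695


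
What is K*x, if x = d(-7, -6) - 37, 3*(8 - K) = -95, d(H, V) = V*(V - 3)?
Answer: 2023/3 ≈ 674.33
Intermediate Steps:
d(H, V) = V*(-3 + V)
K = 119/3 (K = 8 - ⅓*(-95) = 8 + 95/3 = 119/3 ≈ 39.667)
x = 17 (x = -6*(-3 - 6) - 37 = -6*(-9) - 37 = 54 - 37 = 17)
K*x = (119/3)*17 = 2023/3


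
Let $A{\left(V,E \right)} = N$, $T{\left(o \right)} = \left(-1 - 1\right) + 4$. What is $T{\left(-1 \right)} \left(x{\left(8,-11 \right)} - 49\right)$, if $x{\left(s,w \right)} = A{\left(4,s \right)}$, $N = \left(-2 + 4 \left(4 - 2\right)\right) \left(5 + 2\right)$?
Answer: $-14$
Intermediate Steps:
$T{\left(o \right)} = 2$ ($T{\left(o \right)} = -2 + 4 = 2$)
$N = 42$ ($N = \left(-2 + 4 \cdot 2\right) 7 = \left(-2 + 8\right) 7 = 6 \cdot 7 = 42$)
$A{\left(V,E \right)} = 42$
$x{\left(s,w \right)} = 42$
$T{\left(-1 \right)} \left(x{\left(8,-11 \right)} - 49\right) = 2 \left(42 - 49\right) = 2 \left(-7\right) = -14$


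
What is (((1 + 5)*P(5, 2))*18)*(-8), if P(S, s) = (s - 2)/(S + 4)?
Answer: 0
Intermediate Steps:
P(S, s) = (-2 + s)/(4 + S)
(((1 + 5)*P(5, 2))*18)*(-8) = (((1 + 5)*((-2 + 2)/(4 + 5)))*18)*(-8) = ((6*(0/9))*18)*(-8) = ((6*((1/9)*0))*18)*(-8) = ((6*0)*18)*(-8) = (0*18)*(-8) = 0*(-8) = 0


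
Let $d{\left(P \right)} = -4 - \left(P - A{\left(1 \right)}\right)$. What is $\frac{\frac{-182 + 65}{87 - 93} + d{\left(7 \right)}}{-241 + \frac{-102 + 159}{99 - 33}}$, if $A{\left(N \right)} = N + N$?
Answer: $- \frac{77}{1761} \approx -0.043725$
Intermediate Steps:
$A{\left(N \right)} = 2 N$
$d{\left(P \right)} = -2 - P$ ($d{\left(P \right)} = -4 - \left(-2 + P\right) = -2 - P$)
$\frac{\frac{-182 + 65}{87 - 93} + d{\left(7 \right)}}{-241 + \frac{-102 + 159}{99 - 33}} = \frac{\frac{-182 + 65}{87 - 93} - 9}{-241 + \frac{-102 + 159}{99 - 33}} = \frac{- \frac{117}{-6} - 9}{-241 + \frac{57}{66}} = \frac{\left(-117\right) \left(- \frac{1}{6}\right) - 9}{-241 + 57 \cdot \frac{1}{66}} = \frac{\frac{39}{2} - 9}{-241 + \frac{19}{22}} = \frac{21}{2 \left(- \frac{5283}{22}\right)} = \frac{21}{2} \left(- \frac{22}{5283}\right) = - \frac{77}{1761}$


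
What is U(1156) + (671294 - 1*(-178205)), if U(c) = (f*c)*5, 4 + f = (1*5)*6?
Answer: 999779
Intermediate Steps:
f = 26 (f = -4 + (1*5)*6 = -4 + 5*6 = -4 + 30 = 26)
U(c) = 130*c (U(c) = (26*c)*5 = 130*c)
U(1156) + (671294 - 1*(-178205)) = 130*1156 + (671294 - 1*(-178205)) = 150280 + (671294 + 178205) = 150280 + 849499 = 999779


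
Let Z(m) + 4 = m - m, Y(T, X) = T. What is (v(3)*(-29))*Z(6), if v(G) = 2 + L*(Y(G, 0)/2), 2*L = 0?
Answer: 232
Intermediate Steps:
L = 0 (L = (½)*0 = 0)
Z(m) = -4 (Z(m) = -4 + (m - m) = -4 + 0 = -4)
v(G) = 2 (v(G) = 2 + 0*(G/2) = 2 + 0 = 2)
(v(3)*(-29))*Z(6) = (2*(-29))*(-4) = -58*(-4) = 232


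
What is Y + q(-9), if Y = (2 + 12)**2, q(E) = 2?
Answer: 198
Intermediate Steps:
Y = 196 (Y = 14**2 = 196)
Y + q(-9) = 196 + 2 = 198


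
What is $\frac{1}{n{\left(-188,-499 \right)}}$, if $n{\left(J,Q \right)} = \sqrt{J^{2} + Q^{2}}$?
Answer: $\frac{\sqrt{284345}}{284345} \approx 0.0018753$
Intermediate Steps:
$\frac{1}{n{\left(-188,-499 \right)}} = \frac{1}{\sqrt{\left(-188\right)^{2} + \left(-499\right)^{2}}} = \frac{1}{\sqrt{35344 + 249001}} = \frac{1}{\sqrt{284345}} = \frac{\sqrt{284345}}{284345}$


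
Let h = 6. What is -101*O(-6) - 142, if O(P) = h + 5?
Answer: -1253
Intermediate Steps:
O(P) = 11 (O(P) = 6 + 5 = 11)
-101*O(-6) - 142 = -101*11 - 142 = -1111 - 142 = -1253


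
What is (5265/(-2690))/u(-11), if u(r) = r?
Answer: 1053/5918 ≈ 0.17793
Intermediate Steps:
(5265/(-2690))/u(-11) = (5265/(-2690))/(-11) = (5265*(-1/2690))*(-1/11) = -1053/538*(-1/11) = 1053/5918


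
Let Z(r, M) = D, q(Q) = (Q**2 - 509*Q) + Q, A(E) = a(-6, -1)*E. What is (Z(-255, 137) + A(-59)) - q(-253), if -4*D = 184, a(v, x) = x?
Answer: -192520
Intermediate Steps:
A(E) = -E
q(Q) = Q**2 - 508*Q
D = -46 (D = -1/4*184 = -46)
Z(r, M) = -46
(Z(-255, 137) + A(-59)) - q(-253) = (-46 - 1*(-59)) - (-253)*(-508 - 253) = (-46 + 59) - (-253)*(-761) = 13 - 1*192533 = 13 - 192533 = -192520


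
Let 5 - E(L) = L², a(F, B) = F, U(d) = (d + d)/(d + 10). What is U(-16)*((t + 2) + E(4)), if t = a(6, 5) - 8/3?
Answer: -272/9 ≈ -30.222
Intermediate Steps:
U(d) = 2*d/(10 + d) (U(d) = (2*d)/(10 + d) = 2*d/(10 + d))
E(L) = 5 - L²
t = 10/3 (t = 6 - 8/3 = 10/3 ≈ 3.3333)
U(-16)*((t + 2) + E(4)) = (2*(-16)/(10 - 16))*((10/3 + 2) + (5 - 1*4²)) = (2*(-16)/(-6))*(16/3 + (5 - 1*16)) = (2*(-16)*(-⅙))*(16/3 + (5 - 16)) = 16*(16/3 - 11)/3 = (16/3)*(-17/3) = -272/9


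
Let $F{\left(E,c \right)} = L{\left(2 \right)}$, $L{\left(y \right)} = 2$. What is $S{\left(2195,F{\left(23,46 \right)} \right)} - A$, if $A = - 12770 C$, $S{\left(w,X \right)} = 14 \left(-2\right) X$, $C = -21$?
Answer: $-268226$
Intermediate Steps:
$F{\left(E,c \right)} = 2$
$S{\left(w,X \right)} = - 28 X$
$A = 268170$ ($A = \left(-12770\right) \left(-21\right) = 268170$)
$S{\left(2195,F{\left(23,46 \right)} \right)} - A = \left(-28\right) 2 - 268170 = -56 - 268170 = -268226$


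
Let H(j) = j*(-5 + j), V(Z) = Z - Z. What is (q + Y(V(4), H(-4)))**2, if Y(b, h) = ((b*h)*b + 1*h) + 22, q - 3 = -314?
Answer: 64009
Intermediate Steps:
V(Z) = 0
q = -311 (q = 3 - 314 = -311)
Y(b, h) = 22 + h + h*b**2 (Y(b, h) = (h*b**2 + h) + 22 = (h + h*b**2) + 22 = 22 + h + h*b**2)
(q + Y(V(4), H(-4)))**2 = (-311 + (22 - 4*(-5 - 4) - 4*(-5 - 4)*0**2))**2 = (-311 + (22 - 4*(-9) - 4*(-9)*0))**2 = (-311 + (22 + 36 + 36*0))**2 = (-311 + (22 + 36 + 0))**2 = (-311 + 58)**2 = (-253)**2 = 64009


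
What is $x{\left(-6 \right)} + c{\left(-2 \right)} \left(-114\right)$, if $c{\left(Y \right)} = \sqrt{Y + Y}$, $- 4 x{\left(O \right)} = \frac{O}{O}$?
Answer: $- \frac{1}{4} - 228 i \approx -0.25 - 228.0 i$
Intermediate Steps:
$x{\left(O \right)} = - \frac{1}{4}$ ($x{\left(O \right)} = - \frac{O \frac{1}{O}}{4} = \left(- \frac{1}{4}\right) 1 = - \frac{1}{4}$)
$c{\left(Y \right)} = \sqrt{2} \sqrt{Y}$ ($c{\left(Y \right)} = \sqrt{2 Y} = \sqrt{2} \sqrt{Y}$)
$x{\left(-6 \right)} + c{\left(-2 \right)} \left(-114\right) = - \frac{1}{4} + \sqrt{2} \sqrt{-2} \left(-114\right) = - \frac{1}{4} + \sqrt{2} i \sqrt{2} \left(-114\right) = - \frac{1}{4} + 2 i \left(-114\right) = - \frac{1}{4} - 228 i$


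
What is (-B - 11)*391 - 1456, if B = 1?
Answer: -6148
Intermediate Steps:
(-B - 11)*391 - 1456 = (-1*1 - 11)*391 - 1456 = (-1 - 11)*391 - 1456 = -12*391 - 1456 = -4692 - 1456 = -6148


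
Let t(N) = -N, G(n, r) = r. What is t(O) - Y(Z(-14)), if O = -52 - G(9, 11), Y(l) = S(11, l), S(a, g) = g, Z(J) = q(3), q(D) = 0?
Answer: 63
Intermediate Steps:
Z(J) = 0
Y(l) = l
O = -63 (O = -52 - 1*11 = -52 - 11 = -63)
t(O) - Y(Z(-14)) = -1*(-63) - 1*0 = 63 + 0 = 63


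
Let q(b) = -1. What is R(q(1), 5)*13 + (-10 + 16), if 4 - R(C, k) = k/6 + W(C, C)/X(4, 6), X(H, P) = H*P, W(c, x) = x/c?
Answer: 373/8 ≈ 46.625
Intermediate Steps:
R(C, k) = 95/24 - k/6 (R(C, k) = 4 - (k/6 + (C/C)/((4*6))) = 4 - (k*(⅙) + 1/24) = 4 - (k/6 + 1*(1/24)) = 4 - (k/6 + 1/24) = 4 - (1/24 + k/6) = 4 + (-1/24 - k/6) = 95/24 - k/6)
R(q(1), 5)*13 + (-10 + 16) = (95/24 - ⅙*5)*13 + (-10 + 16) = (95/24 - ⅚)*13 + 6 = (25/8)*13 + 6 = 325/8 + 6 = 373/8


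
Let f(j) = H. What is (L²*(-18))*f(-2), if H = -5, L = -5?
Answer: 2250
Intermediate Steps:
f(j) = -5
(L²*(-18))*f(-2) = ((-5)²*(-18))*(-5) = (25*(-18))*(-5) = -450*(-5) = 2250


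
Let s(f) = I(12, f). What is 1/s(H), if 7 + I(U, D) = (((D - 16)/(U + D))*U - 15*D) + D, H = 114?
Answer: -3/4781 ≈ -0.00062748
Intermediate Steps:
I(U, D) = -7 - 14*D + U*(-16 + D)/(D + U) (I(U, D) = -7 + ((((D - 16)/(U + D))*U - 15*D) + D) = -7 + ((((-16 + D)/(D + U))*U - 15*D) + D) = -7 + ((U*(-16 + D)/(D + U) - 15*D) + D) = -7 + ((-15*D + U*(-16 + D)/(D + U)) + D) = -7 + (-14*D + U*(-16 + D)/(D + U)) = -7 - 14*D + U*(-16 + D)/(D + U))
s(f) = (-276 - 163*f - 14*f²)/(12 + f) (s(f) = (-23*12 - 14*f² - 7*f - 13*f*12)/(f + 12) = (-276 - 14*f² - 7*f - 156*f)/(12 + f) = (-276 - 163*f - 14*f²)/(12 + f))
1/s(H) = 1/((-276 - 163*114 - 14*114²)/(12 + 114)) = 1/((-276 - 18582 - 14*12996)/126) = 1/((-276 - 18582 - 181944)/126) = 1/((1/126)*(-200802)) = 1/(-4781/3) = -3/4781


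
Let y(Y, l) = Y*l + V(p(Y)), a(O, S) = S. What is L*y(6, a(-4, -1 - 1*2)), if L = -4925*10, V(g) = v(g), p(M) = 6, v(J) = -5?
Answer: 1132750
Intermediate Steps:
V(g) = -5
L = -49250
y(Y, l) = -5 + Y*l (y(Y, l) = Y*l - 5 = -5 + Y*l)
L*y(6, a(-4, -1 - 1*2)) = -49250*(-5 + 6*(-1 - 1*2)) = -49250*(-5 + 6*(-1 - 2)) = -49250*(-5 + 6*(-3)) = -49250*(-5 - 18) = -49250*(-23) = 1132750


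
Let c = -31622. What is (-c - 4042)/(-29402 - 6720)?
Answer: -13790/18061 ≈ -0.76352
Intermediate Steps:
(-c - 4042)/(-29402 - 6720) = (-1*(-31622) - 4042)/(-29402 - 6720) = (31622 - 4042)/(-36122) = 27580*(-1/36122) = -13790/18061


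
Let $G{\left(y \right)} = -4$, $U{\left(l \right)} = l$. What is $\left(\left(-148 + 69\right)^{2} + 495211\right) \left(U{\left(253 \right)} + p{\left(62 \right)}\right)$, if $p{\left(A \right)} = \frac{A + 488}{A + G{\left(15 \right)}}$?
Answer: $\frac{3817052624}{29} \approx 1.3162 \cdot 10^{8}$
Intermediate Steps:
$p{\left(A \right)} = \frac{488 + A}{-4 + A}$ ($p{\left(A \right)} = \frac{A + 488}{A - 4} = \frac{488 + A}{-4 + A}$)
$\left(\left(-148 + 69\right)^{2} + 495211\right) \left(U{\left(253 \right)} + p{\left(62 \right)}\right) = \left(\left(-148 + 69\right)^{2} + 495211\right) \left(253 + \frac{488 + 62}{-4 + 62}\right) = \left(\left(-79\right)^{2} + 495211\right) \left(253 + \frac{1}{58} \cdot 550\right) = \left(6241 + 495211\right) \left(253 + \frac{1}{58} \cdot 550\right) = 501452 \left(253 + \frac{275}{29}\right) = 501452 \cdot \frac{7612}{29} = \frac{3817052624}{29}$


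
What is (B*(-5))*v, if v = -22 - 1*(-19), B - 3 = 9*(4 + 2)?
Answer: 855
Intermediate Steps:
B = 57 (B = 3 + 9*(4 + 2) = 3 + 9*6 = 3 + 54 = 57)
v = -3 (v = -22 + 19 = -3)
(B*(-5))*v = (57*(-5))*(-3) = -285*(-3) = 855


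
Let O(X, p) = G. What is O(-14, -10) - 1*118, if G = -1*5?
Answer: -123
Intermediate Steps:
G = -5
O(X, p) = -5
O(-14, -10) - 1*118 = -5 - 1*118 = -5 - 118 = -123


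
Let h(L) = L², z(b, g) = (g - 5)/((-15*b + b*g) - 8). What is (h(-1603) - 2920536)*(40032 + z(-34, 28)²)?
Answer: -2844782892600383/202500 ≈ -1.4048e+10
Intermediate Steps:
z(b, g) = (-5 + g)/(-8 - 15*b + b*g)
(h(-1603) - 2920536)*(40032 + z(-34, 28)²) = ((-1603)² - 2920536)*(40032 + ((5 - 1*28)/(8 + 15*(-34) - 1*(-34)*28))²) = (2569609 - 2920536)*(40032 + ((5 - 28)/(8 - 510 + 952))²) = -350927*(40032 + (-23/450)²) = -350927*(40032 + 529/202500) = -350927*8106480529/202500 = -2844782892600383/202500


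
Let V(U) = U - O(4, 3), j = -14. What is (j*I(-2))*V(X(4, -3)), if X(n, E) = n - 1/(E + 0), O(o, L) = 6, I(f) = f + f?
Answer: -280/3 ≈ -93.333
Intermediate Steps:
I(f) = 2*f
X(n, E) = n - 1/E
V(U) = -6 + U (V(U) = U - 1*6 = U - 6 = -6 + U)
(j*I(-2))*V(X(4, -3)) = (-28*(-2))*(-6 + (4 - 1/(-3))) = (-14*(-4))*(-6 + (4 - 1*(-1/3))) = 56*(-6 + (4 + 1/3)) = 56*(-6 + 13/3) = 56*(-5/3) = -280/3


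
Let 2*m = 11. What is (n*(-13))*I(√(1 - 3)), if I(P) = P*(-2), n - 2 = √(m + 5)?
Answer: 13*I*√2*(4 + √42) ≈ 192.69*I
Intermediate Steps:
m = 11/2 (m = (½)*11 = 11/2 ≈ 5.5000)
n = 2 + √42/2 (n = 2 + √(11/2 + 5) = 2 + √(21/2) = 2 + √42/2 ≈ 5.2404)
I(P) = -2*P
(n*(-13))*I(√(1 - 3)) = ((2 + √42/2)*(-13))*(-2*√(1 - 3)) = (-26 - 13*√42/2)*(-2*I*√2) = -2*I*√2*(-26 - 13*√42/2)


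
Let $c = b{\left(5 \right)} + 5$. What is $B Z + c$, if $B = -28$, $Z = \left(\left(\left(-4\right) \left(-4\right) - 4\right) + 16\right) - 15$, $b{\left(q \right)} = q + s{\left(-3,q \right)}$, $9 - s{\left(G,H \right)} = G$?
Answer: $-342$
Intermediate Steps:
$s{\left(G,H \right)} = 9 - G$
$b{\left(q \right)} = 12 + q$ ($b{\left(q \right)} = q + \left(9 - -3\right) = q + \left(9 + 3\right) = q + 12 = 12 + q$)
$c = 22$ ($c = \left(12 + 5\right) + 5 = 17 + 5 = 22$)
$Z = 13$ ($Z = \left(\left(16 - 4\right) + 16\right) - 15 = \left(12 + 16\right) - 15 = 28 - 15 = 13$)
$B Z + c = \left(-28\right) 13 + 22 = -364 + 22 = -342$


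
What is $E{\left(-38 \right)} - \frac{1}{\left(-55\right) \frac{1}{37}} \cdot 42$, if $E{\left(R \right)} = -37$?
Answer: $- \frac{481}{55} \approx -8.7455$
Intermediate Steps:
$E{\left(-38 \right)} - \frac{1}{\left(-55\right) \frac{1}{37}} \cdot 42 = -37 - \frac{1}{\left(-55\right) \frac{1}{37}} \cdot 42 = -37 - \frac{1}{- \frac{55}{37}} \cdot 42 = -37 - \left(- \frac{37}{55}\right) 42 = -37 - - \frac{1554}{55} = -37 + \frac{1554}{55} = - \frac{481}{55}$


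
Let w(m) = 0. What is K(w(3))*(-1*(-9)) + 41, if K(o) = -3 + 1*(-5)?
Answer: -31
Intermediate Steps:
K(o) = -8 (K(o) = -3 - 5 = -8)
K(w(3))*(-1*(-9)) + 41 = -(-8)*(-9) + 41 = -8*9 + 41 = -72 + 41 = -31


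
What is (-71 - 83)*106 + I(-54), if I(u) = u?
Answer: -16378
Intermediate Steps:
(-71 - 83)*106 + I(-54) = (-71 - 83)*106 - 54 = -154*106 - 54 = -16324 - 54 = -16378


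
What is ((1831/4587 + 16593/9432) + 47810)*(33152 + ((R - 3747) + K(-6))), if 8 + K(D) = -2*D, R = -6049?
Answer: 671137064213240/600897 ≈ 1.1169e+9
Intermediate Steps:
K(D) = -8 - 2*D
((1831/4587 + 16593/9432) + 47810)*(33152 + ((R - 3747) + K(-6))) = ((1831/4587 + 16593/9432) + 47810)*(33152 + ((-6049 - 3747) + (-8 - 2*(-6)))) = ((1831*(1/4587) + 16593*(1/9432)) + 47810)*(33152 + (-9796 + (-8 + 12))) = ((1831/4587 + 5531/3144) + 47810)*(33152 + (-9796 + 4)) = (10375787/4807176 + 47810)*(33152 - 9792) = (229841460347/4807176)*23360 = 671137064213240/600897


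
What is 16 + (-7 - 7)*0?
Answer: 16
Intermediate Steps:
16 + (-7 - 7)*0 = 16 - 14*0 = 16 + 0 = 16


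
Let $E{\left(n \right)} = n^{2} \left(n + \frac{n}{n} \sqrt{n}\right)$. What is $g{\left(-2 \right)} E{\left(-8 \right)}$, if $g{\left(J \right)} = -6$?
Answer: $3072 - 768 i \sqrt{2} \approx 3072.0 - 1086.1 i$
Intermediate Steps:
$E{\left(n \right)} = n^{2} \left(n + \sqrt{n}\right)$ ($E{\left(n \right)} = n^{2} \left(n + 1 \sqrt{n}\right) = n^{2} \left(n + \sqrt{n}\right)$)
$g{\left(-2 \right)} E{\left(-8 \right)} = - 6 \left(\left(-8\right)^{3} + \left(-8\right)^{\frac{5}{2}}\right) = - 6 \left(-512 + 128 i \sqrt{2}\right) = 3072 - 768 i \sqrt{2}$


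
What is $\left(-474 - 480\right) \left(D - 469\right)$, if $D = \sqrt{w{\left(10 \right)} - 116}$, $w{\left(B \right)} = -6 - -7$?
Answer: $447426 - 954 i \sqrt{115} \approx 4.4743 \cdot 10^{5} - 10231.0 i$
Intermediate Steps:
$w{\left(B \right)} = 1$ ($w{\left(B \right)} = -6 + 7 = 1$)
$D = i \sqrt{115}$ ($D = \sqrt{1 - 116} = \sqrt{-115} = i \sqrt{115} \approx 10.724 i$)
$\left(-474 - 480\right) \left(D - 469\right) = \left(-474 - 480\right) \left(i \sqrt{115} - 469\right) = - 954 \left(-469 + i \sqrt{115}\right) = 447426 - 954 i \sqrt{115}$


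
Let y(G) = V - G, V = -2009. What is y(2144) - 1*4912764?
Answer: -4916917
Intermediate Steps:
y(G) = -2009 - G
y(2144) - 1*4912764 = (-2009 - 1*2144) - 1*4912764 = (-2009 - 2144) - 4912764 = -4153 - 4912764 = -4916917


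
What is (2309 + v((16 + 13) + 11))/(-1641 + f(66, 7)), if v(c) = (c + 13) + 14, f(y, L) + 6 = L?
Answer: -297/205 ≈ -1.4488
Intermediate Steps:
f(y, L) = -6 + L
v(c) = 27 + c (v(c) = (13 + c) + 14 = 27 + c)
(2309 + v((16 + 13) + 11))/(-1641 + f(66, 7)) = (2309 + (27 + ((16 + 13) + 11)))/(-1641 + (-6 + 7)) = (2309 + (27 + (29 + 11)))/(-1641 + 1) = (2309 + (27 + 40))/(-1640) = (2309 + 67)*(-1/1640) = 2376*(-1/1640) = -297/205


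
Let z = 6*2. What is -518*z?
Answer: -6216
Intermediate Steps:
z = 12
-518*z = -518*12 = -6216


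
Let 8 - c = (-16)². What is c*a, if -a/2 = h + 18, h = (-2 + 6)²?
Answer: 16864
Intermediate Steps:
h = 16 (h = 4² = 16)
c = -248 (c = 8 - 1*(-16)² = 8 - 1*256 = 8 - 256 = -248)
a = -68 (a = -2*(16 + 18) = -2*34 = -68)
c*a = -248*(-68) = 16864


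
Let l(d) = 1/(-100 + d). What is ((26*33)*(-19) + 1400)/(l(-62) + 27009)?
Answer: -2414124/4375457 ≈ -0.55174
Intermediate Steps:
((26*33)*(-19) + 1400)/(l(-62) + 27009) = ((26*33)*(-19) + 1400)/(1/(-100 - 62) + 27009) = (858*(-19) + 1400)/(1/(-162) + 27009) = (-16302 + 1400)/(-1/162 + 27009) = -14902/4375457/162 = -14902*162/4375457 = -2414124/4375457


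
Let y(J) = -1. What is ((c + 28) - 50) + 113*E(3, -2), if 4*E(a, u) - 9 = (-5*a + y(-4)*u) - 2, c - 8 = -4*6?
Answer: -415/2 ≈ -207.50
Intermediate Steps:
c = -16 (c = 8 - 4*6 = 8 - 24 = -16)
E(a, u) = 7/4 - 5*a/4 - u/4 (E(a, u) = 9/4 + ((-5*a - u) - 2)/4 = 9/4 + ((-u - 5*a) - 2)/4 = 9/4 + (-2 - u - 5*a)/4 = 9/4 + (-1/2 - 5*a/4 - u/4) = 7/4 - 5*a/4 - u/4)
((c + 28) - 50) + 113*E(3, -2) = ((-16 + 28) - 50) + 113*(7/4 - 5/4*3 - 1/4*(-2)) = (12 - 50) + 113*(7/4 - 15/4 + 1/2) = -38 + 113*(-3/2) = -38 - 339/2 = -415/2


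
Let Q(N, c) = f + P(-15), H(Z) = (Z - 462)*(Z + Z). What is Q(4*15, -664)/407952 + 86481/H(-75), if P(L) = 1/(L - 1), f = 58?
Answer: 3484914941/3245484800 ≈ 1.0738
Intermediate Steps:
P(L) = 1/(-1 + L)
H(Z) = 2*Z*(-462 + Z) (H(Z) = (-462 + Z)*(2*Z) = 2*Z*(-462 + Z))
Q(N, c) = 927/16 (Q(N, c) = 58 + 1/(-1 - 15) = 58 + 1/(-16) = 58 - 1/16 = 927/16)
Q(4*15, -664)/407952 + 86481/H(-75) = (927/16)/407952 + 86481/((2*(-75)*(-462 - 75))) = (927/16)*(1/407952) + 86481/((2*(-75)*(-537))) = 103/725248 + 86481/80550 = 103/725248 + 86481*(1/80550) = 103/725248 + 9609/8950 = 3484914941/3245484800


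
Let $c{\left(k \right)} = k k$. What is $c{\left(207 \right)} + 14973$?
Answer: $57822$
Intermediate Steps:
$c{\left(k \right)} = k^{2}$
$c{\left(207 \right)} + 14973 = 207^{2} + 14973 = 42849 + 14973 = 57822$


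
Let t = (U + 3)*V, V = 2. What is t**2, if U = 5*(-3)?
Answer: 576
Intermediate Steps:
U = -15
t = -24 (t = (-15 + 3)*2 = -12*2 = -24)
t**2 = (-24)**2 = 576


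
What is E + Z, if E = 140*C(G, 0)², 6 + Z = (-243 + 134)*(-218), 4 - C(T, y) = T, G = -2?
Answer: 28796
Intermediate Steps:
C(T, y) = 4 - T
Z = 23756 (Z = -6 + (-243 + 134)*(-218) = -6 - 109*(-218) = -6 + 23762 = 23756)
E = 5040 (E = 140*(4 - 1*(-2))² = 140*(4 + 2)² = 140*6² = 140*36 = 5040)
E + Z = 5040 + 23756 = 28796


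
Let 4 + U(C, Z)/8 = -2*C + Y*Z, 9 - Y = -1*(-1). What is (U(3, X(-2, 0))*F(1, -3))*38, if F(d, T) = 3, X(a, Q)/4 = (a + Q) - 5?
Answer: -213408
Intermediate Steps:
Y = 8 (Y = 9 - (-1)*(-1) = 9 - 1*1 = 9 - 1 = 8)
X(a, Q) = -20 + 4*Q + 4*a (X(a, Q) = 4*((a + Q) - 5) = 4*((Q + a) - 5) = 4*(-5 + Q + a) = -20 + 4*Q + 4*a)
U(C, Z) = -32 - 16*C + 64*Z (U(C, Z) = -32 + 8*(-2*C + 8*Z) = -32 + (-16*C + 64*Z) = -32 - 16*C + 64*Z)
(U(3, X(-2, 0))*F(1, -3))*38 = ((-32 - 16*3 + 64*(-20 + 4*0 + 4*(-2)))*3)*38 = ((-32 - 48 + 64*(-20 + 0 - 8))*3)*38 = ((-32 - 48 + 64*(-28))*3)*38 = ((-32 - 48 - 1792)*3)*38 = -1872*3*38 = -5616*38 = -213408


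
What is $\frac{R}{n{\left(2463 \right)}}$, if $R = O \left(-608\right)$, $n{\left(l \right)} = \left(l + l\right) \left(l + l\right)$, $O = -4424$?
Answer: $\frac{672448}{6066369} \approx 0.11085$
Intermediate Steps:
$n{\left(l \right)} = 4 l^{2}$ ($n{\left(l \right)} = 2 l 2 l = 4 l^{2}$)
$R = 2689792$ ($R = \left(-4424\right) \left(-608\right) = 2689792$)
$\frac{R}{n{\left(2463 \right)}} = \frac{2689792}{4 \cdot 2463^{2}} = \frac{2689792}{4 \cdot 6066369} = \frac{2689792}{24265476} = 2689792 \cdot \frac{1}{24265476} = \frac{672448}{6066369}$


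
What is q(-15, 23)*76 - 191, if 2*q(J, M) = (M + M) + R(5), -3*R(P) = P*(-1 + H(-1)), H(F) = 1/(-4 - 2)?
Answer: 14678/9 ≈ 1630.9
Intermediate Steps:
H(F) = -1/6 (H(F) = 1/(-6) = -1/6)
R(P) = 7*P/18 (R(P) = -P*(-1 - 1/6)/3 = -P*(-7)/(3*6) = -(-7)*P/18 = 7*P/18)
q(J, M) = 35/36 + M (q(J, M) = ((M + M) + (7/18)*5)/2 = (2*M + 35/18)/2 = (35/18 + 2*M)/2 = 35/36 + M)
q(-15, 23)*76 - 191 = (35/36 + 23)*76 - 191 = (863/36)*76 - 191 = 16397/9 - 191 = 14678/9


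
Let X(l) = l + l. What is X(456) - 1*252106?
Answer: -251194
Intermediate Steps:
X(l) = 2*l
X(456) - 1*252106 = 2*456 - 1*252106 = 912 - 252106 = -251194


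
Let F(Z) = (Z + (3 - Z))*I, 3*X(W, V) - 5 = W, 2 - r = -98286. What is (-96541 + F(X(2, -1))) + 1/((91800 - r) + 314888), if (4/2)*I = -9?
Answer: -29777407799/308400 ≈ -96555.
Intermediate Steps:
r = 98288 (r = 2 - 1*(-98286) = 2 + 98286 = 98288)
I = -9/2 (I = (½)*(-9) = -9/2 ≈ -4.5000)
X(W, V) = 5/3 + W/3
F(Z) = -27/2 (F(Z) = (Z + (3 - Z))*(-9/2) = 3*(-9/2) = -27/2)
(-96541 + F(X(2, -1))) + 1/((91800 - r) + 314888) = (-96541 - 27/2) + 1/((91800 - 1*98288) + 314888) = -193109/2 + 1/((91800 - 98288) + 314888) = -193109/2 + 1/(-6488 + 314888) = -193109/2 + 1/308400 = -29777407799/308400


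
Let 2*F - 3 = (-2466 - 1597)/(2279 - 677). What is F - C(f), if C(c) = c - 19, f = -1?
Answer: 64823/3204 ≈ 20.232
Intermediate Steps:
C(c) = -19 + c
F = 743/3204 (F = 3/2 + ((-2466 - 1597)/(2279 - 677))/2 = 3/2 + (-4063/1602)/2 = 3/2 + (-4063*1/1602)/2 = 3/2 + (1/2)*(-4063/1602) = 3/2 - 4063/3204 = 743/3204 ≈ 0.23190)
F - C(f) = 743/3204 - (-19 - 1) = 743/3204 - 1*(-20) = 743/3204 + 20 = 64823/3204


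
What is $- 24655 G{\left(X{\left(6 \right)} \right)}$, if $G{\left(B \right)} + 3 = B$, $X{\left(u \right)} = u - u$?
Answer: $73965$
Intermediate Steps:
$X{\left(u \right)} = 0$
$G{\left(B \right)} = -3 + B$
$- 24655 G{\left(X{\left(6 \right)} \right)} = - 24655 \left(-3 + 0\right) = \left(-24655\right) \left(-3\right) = 73965$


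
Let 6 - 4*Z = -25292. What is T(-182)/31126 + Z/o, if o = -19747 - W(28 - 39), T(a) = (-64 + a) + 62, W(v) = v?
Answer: -200487811/614302736 ≈ -0.32637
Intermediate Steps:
Z = 12649/2 (Z = 3/2 - ¼*(-25292) = 3/2 + 6323 = 12649/2 ≈ 6324.5)
T(a) = -2 + a
o = -19736 (o = -19747 - (28 - 39) = -19747 - 1*(-11) = -19747 + 11 = -19736)
T(-182)/31126 + Z/o = (-2 - 182)/31126 + (12649/2)/(-19736) = -184*1/31126 + (12649/2)*(-1/19736) = -92/15563 - 12649/39472 = -200487811/614302736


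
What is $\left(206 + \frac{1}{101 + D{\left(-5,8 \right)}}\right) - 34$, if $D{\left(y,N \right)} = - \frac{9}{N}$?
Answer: $\frac{137436}{799} \approx 172.01$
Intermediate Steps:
$\left(206 + \frac{1}{101 + D{\left(-5,8 \right)}}\right) - 34 = \left(206 + \frac{1}{101 - \frac{9}{8}}\right) - 34 = \left(206 + \frac{1}{\frac{799}{8}}\right) - 34 = \left(206 + \frac{8}{799}\right) - 34 = \frac{164602}{799} - 34 = \frac{137436}{799}$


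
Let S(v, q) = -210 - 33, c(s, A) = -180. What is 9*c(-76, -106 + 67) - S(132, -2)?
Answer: -1377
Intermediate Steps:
S(v, q) = -243
9*c(-76, -106 + 67) - S(132, -2) = 9*(-180) - 1*(-243) = -1620 + 243 = -1377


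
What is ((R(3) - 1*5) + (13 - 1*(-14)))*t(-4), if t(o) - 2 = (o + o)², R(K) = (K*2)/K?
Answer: 1584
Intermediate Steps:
R(K) = 2 (R(K) = (2*K)/K = 2)
t(o) = 2 + 4*o² (t(o) = 2 + (o + o)² = 2 + (2*o)² = 2 + 4*o²)
((R(3) - 1*5) + (13 - 1*(-14)))*t(-4) = ((2 - 1*5) + (13 - 1*(-14)))*(2 + 4*(-4)²) = ((2 - 5) + (13 + 14))*(2 + 4*16) = (-3 + 27)*(2 + 64) = 24*66 = 1584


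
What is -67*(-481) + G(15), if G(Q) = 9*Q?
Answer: 32362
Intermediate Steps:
-67*(-481) + G(15) = -67*(-481) + 9*15 = 32227 + 135 = 32362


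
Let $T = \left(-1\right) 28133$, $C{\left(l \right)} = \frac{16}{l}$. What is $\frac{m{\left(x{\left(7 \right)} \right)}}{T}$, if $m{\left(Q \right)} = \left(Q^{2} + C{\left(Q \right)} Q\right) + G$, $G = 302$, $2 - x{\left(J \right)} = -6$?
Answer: $- \frac{382}{28133} \approx -0.013578$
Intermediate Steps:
$x{\left(J \right)} = 8$ ($x{\left(J \right)} = 2 - -6 = 2 + 6 = 8$)
$T = -28133$
$m{\left(Q \right)} = 318 + Q^{2}$ ($m{\left(Q \right)} = \left(Q^{2} + \frac{16}{Q} Q\right) + 302 = \left(Q^{2} + 16\right) + 302 = \left(16 + Q^{2}\right) + 302 = 318 + Q^{2}$)
$\frac{m{\left(x{\left(7 \right)} \right)}}{T} = \frac{318 + 8^{2}}{-28133} = \left(318 + 64\right) \left(- \frac{1}{28133}\right) = 382 \left(- \frac{1}{28133}\right) = - \frac{382}{28133}$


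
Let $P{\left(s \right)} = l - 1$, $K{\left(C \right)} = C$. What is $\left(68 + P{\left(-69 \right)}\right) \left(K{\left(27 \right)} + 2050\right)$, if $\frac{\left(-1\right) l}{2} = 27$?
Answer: $27001$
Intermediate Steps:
$l = -54$ ($l = \left(-2\right) 27 = -54$)
$P{\left(s \right)} = -55$ ($P{\left(s \right)} = -54 - 1 = -55$)
$\left(68 + P{\left(-69 \right)}\right) \left(K{\left(27 \right)} + 2050\right) = \left(68 - 55\right) \left(27 + 2050\right) = 13 \cdot 2077 = 27001$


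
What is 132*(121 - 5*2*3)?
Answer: 12012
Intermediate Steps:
132*(121 - 5*2*3) = 132*(121 - 10*3) = 132*(121 - 30) = 132*91 = 12012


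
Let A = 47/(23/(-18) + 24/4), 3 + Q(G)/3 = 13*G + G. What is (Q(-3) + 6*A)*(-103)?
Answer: 659097/85 ≈ 7754.1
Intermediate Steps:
Q(G) = -9 + 42*G (Q(G) = -9 + 3*(13*G + G) = -9 + 3*(14*G) = -9 + 42*G)
A = 846/85 (A = 47/(23*(-1/18) + 24*(1/4)) = 47/(-23/18 + 6) = 47/(85/18) = 47*(18/85) = 846/85 ≈ 9.9529)
(Q(-3) + 6*A)*(-103) = ((-9 + 42*(-3)) + 6*(846/85))*(-103) = ((-9 - 126) + 5076/85)*(-103) = (-135 + 5076/85)*(-103) = -6399/85*(-103) = 659097/85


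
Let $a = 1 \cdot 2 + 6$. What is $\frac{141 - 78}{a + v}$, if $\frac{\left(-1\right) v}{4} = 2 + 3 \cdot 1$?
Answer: $- \frac{21}{4} \approx -5.25$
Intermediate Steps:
$a = 8$ ($a = 2 + 6 = 8$)
$v = -20$ ($v = - 4 \left(2 + 3 \cdot 1\right) = - 4 \left(2 + 3\right) = \left(-4\right) 5 = -20$)
$\frac{141 - 78}{a + v} = \frac{141 - 78}{8 - 20} = \frac{1}{-12} \cdot 63 = \left(- \frac{1}{12}\right) 63 = - \frac{21}{4}$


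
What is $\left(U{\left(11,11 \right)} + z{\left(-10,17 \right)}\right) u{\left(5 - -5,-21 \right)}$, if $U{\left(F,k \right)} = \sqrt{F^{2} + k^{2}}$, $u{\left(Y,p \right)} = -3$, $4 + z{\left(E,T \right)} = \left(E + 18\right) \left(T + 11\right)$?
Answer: $-660 - 33 \sqrt{2} \approx -706.67$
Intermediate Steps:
$z{\left(E,T \right)} = -4 + \left(11 + T\right) \left(18 + E\right)$ ($z{\left(E,T \right)} = -4 + \left(E + 18\right) \left(T + 11\right) = -4 + \left(18 + E\right) \left(11 + T\right) = -4 + \left(11 + T\right) \left(18 + E\right)$)
$\left(U{\left(11,11 \right)} + z{\left(-10,17 \right)}\right) u{\left(5 - -5,-21 \right)} = \left(\sqrt{11^{2} + 11^{2}} + \left(194 + 11 \left(-10\right) + 18 \cdot 17 - 170\right)\right) \left(-3\right) = \left(\sqrt{121 + 121} + \left(194 - 110 + 306 - 170\right)\right) \left(-3\right) = \left(\sqrt{242} + 220\right) \left(-3\right) = \left(11 \sqrt{2} + 220\right) \left(-3\right) = \left(220 + 11 \sqrt{2}\right) \left(-3\right) = -660 - 33 \sqrt{2}$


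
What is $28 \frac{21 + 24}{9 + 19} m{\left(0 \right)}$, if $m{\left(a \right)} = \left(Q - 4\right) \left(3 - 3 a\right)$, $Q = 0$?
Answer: $-540$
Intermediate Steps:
$m{\left(a \right)} = -12 + 12 a$ ($m{\left(a \right)} = \left(0 - 4\right) \left(3 - 3 a\right) = - 4 \left(3 - 3 a\right) = -12 + 12 a$)
$28 \frac{21 + 24}{9 + 19} m{\left(0 \right)} = 28 \frac{21 + 24}{9 + 19} \left(-12 + 12 \cdot 0\right) = 28 \cdot \frac{45}{28} \left(-12 + 0\right) = 28 \cdot 45 \cdot \frac{1}{28} \left(-12\right) = 28 \cdot \frac{45}{28} \left(-12\right) = 45 \left(-12\right) = -540$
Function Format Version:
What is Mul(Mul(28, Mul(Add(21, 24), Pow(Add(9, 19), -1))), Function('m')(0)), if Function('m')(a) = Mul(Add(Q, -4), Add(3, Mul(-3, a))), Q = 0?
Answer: -540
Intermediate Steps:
Function('m')(a) = Add(-12, Mul(12, a)) (Function('m')(a) = Mul(Add(0, -4), Add(3, Mul(-3, a))) = Mul(-4, Add(3, Mul(-3, a))) = Add(-12, Mul(12, a)))
Mul(Mul(28, Mul(Add(21, 24), Pow(Add(9, 19), -1))), Function('m')(0)) = Mul(Mul(28, Mul(Add(21, 24), Pow(Add(9, 19), -1))), Add(-12, Mul(12, 0))) = Mul(Mul(28, Mul(45, Pow(28, -1))), Add(-12, 0)) = Mul(Mul(28, Mul(45, Rational(1, 28))), -12) = Mul(Mul(28, Rational(45, 28)), -12) = Mul(45, -12) = -540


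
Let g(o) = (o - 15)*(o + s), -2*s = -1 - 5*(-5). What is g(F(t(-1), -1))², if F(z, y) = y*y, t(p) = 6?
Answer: 23716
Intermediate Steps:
F(z, y) = y²
s = -12 (s = -(-1 - 5*(-5))/2 = -(-1 + 25)/2 = -½*24 = -12)
g(o) = (-15 + o)*(-12 + o) (g(o) = (o - 15)*(o - 12) = (-15 + o)*(-12 + o))
g(F(t(-1), -1))² = (180 + ((-1)²)² - 27*(-1)²)² = (180 + 1² - 27*1)² = (180 + 1 - 27)² = 154² = 23716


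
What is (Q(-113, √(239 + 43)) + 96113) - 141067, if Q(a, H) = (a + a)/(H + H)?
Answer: -44954 - 113*√282/282 ≈ -44961.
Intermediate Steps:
Q(a, H) = a/H (Q(a, H) = (2*a)/((2*H)) = (2*a)*(1/(2*H)) = a/H)
(Q(-113, √(239 + 43)) + 96113) - 141067 = (-113/√(239 + 43) + 96113) - 141067 = (-113*√282/282 + 96113) - 141067 = (96113 - 113*√282/282) - 141067 = -44954 - 113*√282/282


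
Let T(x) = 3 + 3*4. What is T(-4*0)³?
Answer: 3375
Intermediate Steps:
T(x) = 15 (T(x) = 3 + 12 = 15)
T(-4*0)³ = 15³ = 3375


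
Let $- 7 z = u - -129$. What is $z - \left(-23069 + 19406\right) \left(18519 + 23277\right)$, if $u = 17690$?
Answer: $\frac{1071673417}{7} \approx 1.531 \cdot 10^{8}$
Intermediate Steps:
$z = - \frac{17819}{7}$ ($z = - \frac{17690 - -129}{7} = - \frac{17690 + 129}{7} = \left(- \frac{1}{7}\right) 17819 = - \frac{17819}{7} \approx -2545.6$)
$z - \left(-23069 + 19406\right) \left(18519 + 23277\right) = - \frac{17819}{7} - \left(-23069 + 19406\right) \left(18519 + 23277\right) = - \frac{17819}{7} - \left(-3663\right) 41796 = - \frac{17819}{7} - -153098748 = - \frac{17819}{7} + 153098748 = \frac{1071673417}{7}$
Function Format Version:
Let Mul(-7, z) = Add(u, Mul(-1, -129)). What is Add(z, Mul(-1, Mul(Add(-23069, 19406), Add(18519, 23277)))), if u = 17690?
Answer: Rational(1071673417, 7) ≈ 1.5310e+8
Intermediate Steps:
z = Rational(-17819, 7) (z = Mul(Rational(-1, 7), Add(17690, Mul(-1, -129))) = Mul(Rational(-1, 7), Add(17690, 129)) = Mul(Rational(-1, 7), 17819) = Rational(-17819, 7) ≈ -2545.6)
Add(z, Mul(-1, Mul(Add(-23069, 19406), Add(18519, 23277)))) = Add(Rational(-17819, 7), Mul(-1, Mul(Add(-23069, 19406), Add(18519, 23277)))) = Add(Rational(-17819, 7), Mul(-1, Mul(-3663, 41796))) = Add(Rational(-17819, 7), Mul(-1, -153098748)) = Add(Rational(-17819, 7), 153098748) = Rational(1071673417, 7)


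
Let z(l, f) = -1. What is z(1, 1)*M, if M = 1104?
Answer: -1104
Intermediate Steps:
z(1, 1)*M = -1*1104 = -1104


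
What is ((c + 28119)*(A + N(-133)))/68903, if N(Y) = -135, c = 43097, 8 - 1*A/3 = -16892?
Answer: 3601037040/68903 ≈ 52262.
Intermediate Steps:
A = 50700 (A = 24 - 3*(-16892) = 24 + 50676 = 50700)
((c + 28119)*(A + N(-133)))/68903 = ((43097 + 28119)*(50700 - 135))/68903 = (71216*50565)*(1/68903) = 3601037040*(1/68903) = 3601037040/68903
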